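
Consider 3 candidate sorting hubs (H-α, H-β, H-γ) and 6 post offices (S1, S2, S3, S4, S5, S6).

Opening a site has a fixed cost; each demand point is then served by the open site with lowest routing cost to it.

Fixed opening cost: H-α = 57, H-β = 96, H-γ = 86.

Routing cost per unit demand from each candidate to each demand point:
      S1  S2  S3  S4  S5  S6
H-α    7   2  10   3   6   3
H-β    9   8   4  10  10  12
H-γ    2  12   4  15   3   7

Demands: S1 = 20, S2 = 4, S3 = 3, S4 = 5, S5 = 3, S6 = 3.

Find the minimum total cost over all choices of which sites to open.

236

Open {H-α, H-γ}: assign each demand point to its cheapest open site.
  S1→H-γ 20×2=40, S2→H-α 4×2=8, S3→H-γ 3×4=12, S4→H-α 5×3=15, S5→H-γ 3×3=9, S6→H-α 3×3=9
  routing cost 93, fixed 143 → total 236.
Compare {H-α}: routing cost 220 + fixed 57 = 277.
Compare {H-γ}: routing cost 205 + fixed 86 = 291.
Compare {H-α, H-β, H-γ}: routing cost 93 + fixed 239 = 332.
All other subsets cost ≥ 277. Minimum total cost: 236.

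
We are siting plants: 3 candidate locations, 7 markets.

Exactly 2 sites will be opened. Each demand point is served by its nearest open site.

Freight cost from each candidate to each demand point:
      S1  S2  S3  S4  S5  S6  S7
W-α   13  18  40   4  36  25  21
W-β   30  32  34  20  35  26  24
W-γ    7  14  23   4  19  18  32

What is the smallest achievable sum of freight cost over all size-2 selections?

Open {W-α, W-γ}.
  S1→W-γ 7, S2→W-γ 14, S3→W-γ 23, S4→W-α 4, S5→W-γ 19, S6→W-γ 18, S7→W-α 21  ⇒ total 106.
Compare {W-β, W-γ}: total 109.
Compare {W-α, W-β}: total 150.

106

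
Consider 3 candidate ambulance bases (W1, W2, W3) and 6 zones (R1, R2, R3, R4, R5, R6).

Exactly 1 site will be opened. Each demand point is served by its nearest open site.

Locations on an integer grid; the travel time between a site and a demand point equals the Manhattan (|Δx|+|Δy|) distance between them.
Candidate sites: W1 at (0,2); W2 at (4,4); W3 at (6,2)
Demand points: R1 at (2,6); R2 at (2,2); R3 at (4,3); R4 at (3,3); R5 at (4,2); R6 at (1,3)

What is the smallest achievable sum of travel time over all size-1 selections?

17

Open {W2}.
  R1→W2 4, R2→W2 4, R3→W2 1, R4→W2 2, R5→W2 2, R6→W2 4  ⇒ total 17.
Compare {W1}: total 23.
Compare {W3}: total 27.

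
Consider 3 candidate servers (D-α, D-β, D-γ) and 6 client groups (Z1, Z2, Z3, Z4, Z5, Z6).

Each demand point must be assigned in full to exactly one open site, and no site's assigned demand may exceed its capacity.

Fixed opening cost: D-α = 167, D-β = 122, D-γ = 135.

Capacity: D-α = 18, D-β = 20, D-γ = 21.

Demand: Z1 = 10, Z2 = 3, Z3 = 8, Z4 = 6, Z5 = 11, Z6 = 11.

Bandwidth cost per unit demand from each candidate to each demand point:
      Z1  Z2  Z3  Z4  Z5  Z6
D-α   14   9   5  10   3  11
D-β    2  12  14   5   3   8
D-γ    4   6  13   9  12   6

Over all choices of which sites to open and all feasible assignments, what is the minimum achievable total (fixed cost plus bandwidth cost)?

660

Open {D-α, D-β, D-γ}; cheapest assignment that respects the capacities:
  D-α (cap 18, load 11): Z2, Z3 — cost 3×9 + 8×5 = 67
  D-β (cap 20, load 17): Z4, Z5 — cost 6×5 + 11×3 = 63
  D-γ (cap 21, load 21): Z1, Z6 — cost 10×4 + 11×6 = 106
  Shipping 236, fixed 424 → total 660.
  Any other capacity-feasible assignment to {D-α, D-β, D-γ} ships for at least 236.
Total demand is 49 and no other set of sites has combined capacity ≥ 49, so {D-α, D-β, D-γ} is the only feasible choice of open sites. Minimum: 660.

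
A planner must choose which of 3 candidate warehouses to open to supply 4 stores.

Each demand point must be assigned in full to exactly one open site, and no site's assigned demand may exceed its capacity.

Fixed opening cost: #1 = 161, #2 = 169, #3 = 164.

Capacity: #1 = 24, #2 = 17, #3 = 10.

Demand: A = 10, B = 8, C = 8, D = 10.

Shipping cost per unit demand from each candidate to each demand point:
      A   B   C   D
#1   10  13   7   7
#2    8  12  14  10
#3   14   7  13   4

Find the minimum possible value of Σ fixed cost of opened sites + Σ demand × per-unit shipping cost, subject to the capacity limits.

Open {#1, #2}; cheapest assignment that respects the capacities:
  #1 (cap 24, load 20): A, D — cost 10×10 + 10×7 = 170
  #2 (cap 17, load 16): B, C — cost 8×12 + 8×14 = 208
  Shipping 378, fixed 330 → total 708.
  Any other capacity-feasible assignment to {#1, #2} ships for at least 378.
Compare {#1, #2, #3}: its best feasible assignment gives total 756.
Every other set of open sites that can feasibly serve all demand totals ≥ 756 even under its best assignment. Minimum: 708.

708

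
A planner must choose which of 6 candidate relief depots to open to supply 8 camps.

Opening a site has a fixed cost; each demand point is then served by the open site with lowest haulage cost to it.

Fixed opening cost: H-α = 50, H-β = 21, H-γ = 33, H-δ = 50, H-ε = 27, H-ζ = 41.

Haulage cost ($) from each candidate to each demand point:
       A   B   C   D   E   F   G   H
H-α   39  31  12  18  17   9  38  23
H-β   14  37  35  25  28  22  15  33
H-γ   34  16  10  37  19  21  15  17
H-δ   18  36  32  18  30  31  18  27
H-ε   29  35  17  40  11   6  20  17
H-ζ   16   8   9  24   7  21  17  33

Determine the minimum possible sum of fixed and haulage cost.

172

Open {H-ε, H-ζ}: assign each demand point to its cheapest open site.
  A→H-ζ 16, B→H-ζ 8, C→H-ζ 9, D→H-ζ 24, E→H-ζ 7, F→H-ε 6, G→H-ζ 17, H→H-ε 17
  haulage cost 104, fixed 68 → total 172.
Compare {H-ζ}: haulage cost 135 + fixed 41 = 176.
Compare {H-β, H-ε}: haulage cost 140 + fixed 48 = 188.
Compare {H-β, H-ε, H-ζ}: haulage cost 100 + fixed 89 = 189.
All other subsets cost ≥ 176. Minimum total cost: 172.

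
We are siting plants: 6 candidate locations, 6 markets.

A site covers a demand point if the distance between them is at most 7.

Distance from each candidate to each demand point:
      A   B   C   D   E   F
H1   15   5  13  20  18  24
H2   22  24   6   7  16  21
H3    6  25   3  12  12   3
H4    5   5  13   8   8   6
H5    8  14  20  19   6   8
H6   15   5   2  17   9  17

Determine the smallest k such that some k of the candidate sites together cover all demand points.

3

Coverage sets (demand points within 7 of each site):
  H1: {B}
  H2: {C, D}
  H3: {A, C, F}
  H4: {A, B, F}
  H5: {E}
  H6: {B, C}
No 2 sites suffice: every size-2 union leaves at least one demand point uncovered.
But {H2, H4, H5} covers everything, so the minimum is 3.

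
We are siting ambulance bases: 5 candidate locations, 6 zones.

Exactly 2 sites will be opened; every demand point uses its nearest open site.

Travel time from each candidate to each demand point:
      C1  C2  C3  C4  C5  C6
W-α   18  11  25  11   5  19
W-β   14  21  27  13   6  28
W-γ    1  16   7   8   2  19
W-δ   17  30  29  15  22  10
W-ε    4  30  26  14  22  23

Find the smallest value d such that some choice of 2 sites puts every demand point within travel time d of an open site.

Open {W-γ, W-δ}.
  Farthest demand point is C2 at travel time 16 (to W-γ); all others are ≤ 16.
With {W-α, W-γ} the worst case is 19.
With {W-β, W-γ} the worst case is 19.
No size-2 selection achieves below 16.

16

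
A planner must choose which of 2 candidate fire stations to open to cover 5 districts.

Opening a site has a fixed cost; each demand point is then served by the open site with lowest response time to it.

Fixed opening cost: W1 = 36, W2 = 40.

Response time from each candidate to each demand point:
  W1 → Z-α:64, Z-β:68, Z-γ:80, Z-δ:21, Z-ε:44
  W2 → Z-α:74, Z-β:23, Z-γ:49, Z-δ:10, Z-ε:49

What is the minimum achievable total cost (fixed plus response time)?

Open {W2}: assign each demand point to its cheapest open site.
  Z-α→W2 74, Z-β→W2 23, Z-γ→W2 49, Z-δ→W2 10, Z-ε→W2 49
  response time 205, fixed 40 → total 245.
Compare {W1, W2}: response time 190 + fixed 76 = 266.
Compare {W1}: response time 277 + fixed 36 = 313.

245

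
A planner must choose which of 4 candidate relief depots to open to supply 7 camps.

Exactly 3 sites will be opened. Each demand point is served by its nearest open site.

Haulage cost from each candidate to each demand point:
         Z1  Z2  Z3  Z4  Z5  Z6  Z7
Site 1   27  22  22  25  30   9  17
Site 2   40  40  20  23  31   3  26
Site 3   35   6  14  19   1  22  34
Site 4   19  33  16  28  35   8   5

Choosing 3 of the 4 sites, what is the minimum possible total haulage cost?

67

Open {Site 2, Site 3, Site 4}.
  Z1→Site 4 19, Z2→Site 3 6, Z3→Site 3 14, Z4→Site 3 19, Z5→Site 3 1, Z6→Site 2 3, Z7→Site 4 5  ⇒ total 67.
Compare {Site 1, Site 3, Site 4}: total 72.
Compare {Site 1, Site 2, Site 3}: total 87.
No size-3 selection does better; minimum is 67.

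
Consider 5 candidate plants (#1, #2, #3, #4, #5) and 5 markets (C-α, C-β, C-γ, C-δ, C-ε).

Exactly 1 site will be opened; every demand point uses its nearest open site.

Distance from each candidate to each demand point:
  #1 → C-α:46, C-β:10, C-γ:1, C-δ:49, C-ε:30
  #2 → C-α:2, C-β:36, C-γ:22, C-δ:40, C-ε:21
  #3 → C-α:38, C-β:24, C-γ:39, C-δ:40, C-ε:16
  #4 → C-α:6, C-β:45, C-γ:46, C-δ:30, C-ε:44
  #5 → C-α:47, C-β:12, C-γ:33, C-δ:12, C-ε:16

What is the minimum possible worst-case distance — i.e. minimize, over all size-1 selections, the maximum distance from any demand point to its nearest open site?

Open {#2}.
  Farthest demand point is C-δ at distance 40 (to #2); all others are ≤ 40.
With {#3} the worst case is 40.
With {#4} the worst case is 46.
No size-1 selection achieves below 40.

40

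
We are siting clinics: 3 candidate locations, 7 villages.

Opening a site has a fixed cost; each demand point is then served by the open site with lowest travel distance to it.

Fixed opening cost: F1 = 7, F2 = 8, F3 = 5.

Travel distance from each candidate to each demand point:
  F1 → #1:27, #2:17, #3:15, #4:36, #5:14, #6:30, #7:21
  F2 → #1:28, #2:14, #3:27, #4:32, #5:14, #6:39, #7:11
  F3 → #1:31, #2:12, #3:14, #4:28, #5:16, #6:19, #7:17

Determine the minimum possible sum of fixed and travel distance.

Open {F2, F3}: assign each demand point to its cheapest open site.
  #1→F2 28, #2→F3 12, #3→F3 14, #4→F3 28, #5→F2 14, #6→F3 19, #7→F2 11
  travel distance 126, fixed 13 → total 139.
Compare {F3}: travel distance 137 + fixed 5 = 142.
Compare {F1, F3}: travel distance 131 + fixed 12 = 143.
Compare {F1, F2, F3}: travel distance 125 + fixed 20 = 145.
All other subsets cost ≥ 142. Minimum total cost: 139.

139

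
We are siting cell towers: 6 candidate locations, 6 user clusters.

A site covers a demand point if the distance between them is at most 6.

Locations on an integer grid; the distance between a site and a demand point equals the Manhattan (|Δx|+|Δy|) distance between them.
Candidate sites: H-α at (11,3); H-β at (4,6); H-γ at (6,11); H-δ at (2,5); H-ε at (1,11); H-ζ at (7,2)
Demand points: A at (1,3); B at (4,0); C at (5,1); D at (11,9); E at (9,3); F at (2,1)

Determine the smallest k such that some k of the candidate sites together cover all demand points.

3

Coverage sets (demand points within 6 of each site):
  H-α: {D, E}
  H-β: {A, B, C}
  H-γ: {}
  H-δ: {A, F}
  H-ε: {}
  H-ζ: {B, C, E, F}
No 2 sites suffice: every size-2 union leaves at least one demand point uncovered.
But {H-α, H-β, H-δ} covers everything, so the minimum is 3.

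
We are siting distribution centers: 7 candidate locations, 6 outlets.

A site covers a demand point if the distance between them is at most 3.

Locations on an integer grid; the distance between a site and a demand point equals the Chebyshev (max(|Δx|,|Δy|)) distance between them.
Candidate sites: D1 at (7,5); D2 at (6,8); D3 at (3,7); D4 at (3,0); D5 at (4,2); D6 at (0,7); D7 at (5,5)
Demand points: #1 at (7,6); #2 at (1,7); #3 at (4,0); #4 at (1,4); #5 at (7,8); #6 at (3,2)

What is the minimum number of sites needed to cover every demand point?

3

Coverage sets (demand points within 3 of each site):
  D1: {#1, #5}
  D2: {#1, #5}
  D3: {#2, #4}
  D4: {#3, #6}
  D5: {#3, #4, #6}
  D6: {#2, #4}
  D7: {#1, #5, #6}
No 2 sites suffice: every size-2 union leaves at least one demand point uncovered.
But {D1, D3, D4} covers everything, so the minimum is 3.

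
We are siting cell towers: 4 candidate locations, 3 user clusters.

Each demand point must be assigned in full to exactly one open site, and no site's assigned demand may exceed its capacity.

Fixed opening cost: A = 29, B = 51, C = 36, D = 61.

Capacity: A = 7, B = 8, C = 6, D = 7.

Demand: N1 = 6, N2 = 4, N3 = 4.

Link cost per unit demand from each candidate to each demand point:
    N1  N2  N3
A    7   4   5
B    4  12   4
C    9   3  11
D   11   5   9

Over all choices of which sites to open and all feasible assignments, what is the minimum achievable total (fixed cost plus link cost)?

Open {A, B, C}; cheapest assignment that respects the capacities:
  A (cap 7, load 4): N3 — cost 4×5 = 20
  B (cap 8, load 6): N1 — cost 6×4 = 24
  C (cap 6, load 4): N2 — cost 4×3 = 12
  Shipping 56, fixed 116 → total 172.
  Any other capacity-feasible assignment to {A, B, C} ships for at least 56.
Compare {A, B}: its best feasible assignment gives total 186.
Compare {B, C}: its best feasible assignment gives total 205.
Every other set of open sites that can feasibly serve all demand totals ≥ 186 even under its best assignment. Minimum: 172.

172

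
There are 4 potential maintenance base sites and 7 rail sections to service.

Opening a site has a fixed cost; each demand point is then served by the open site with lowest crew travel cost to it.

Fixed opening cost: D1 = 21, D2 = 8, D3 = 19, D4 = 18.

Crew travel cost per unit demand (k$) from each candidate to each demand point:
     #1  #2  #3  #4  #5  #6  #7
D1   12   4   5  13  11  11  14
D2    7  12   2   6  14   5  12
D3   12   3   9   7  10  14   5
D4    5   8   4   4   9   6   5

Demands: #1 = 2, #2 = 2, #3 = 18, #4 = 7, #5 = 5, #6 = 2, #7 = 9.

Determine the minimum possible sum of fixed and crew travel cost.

Open {D2, D4}: assign each demand point to its cheapest open site.
  #1→D4 2×5=10, #2→D4 2×8=16, #3→D2 18×2=36, #4→D4 7×4=28, #5→D4 5×9=45, #6→D2 2×5=10, #7→D4 9×5=45
  crew travel cost 190, fixed 26 → total 216.
Compare {D2, D3, D4}: crew travel cost 180 + fixed 45 = 225.
Compare {D1, D2, D4}: crew travel cost 182 + fixed 47 = 229.
Compare {D2, D3}: crew travel cost 203 + fixed 27 = 230.
All other subsets cost ≥ 225. Minimum total cost: 216.

216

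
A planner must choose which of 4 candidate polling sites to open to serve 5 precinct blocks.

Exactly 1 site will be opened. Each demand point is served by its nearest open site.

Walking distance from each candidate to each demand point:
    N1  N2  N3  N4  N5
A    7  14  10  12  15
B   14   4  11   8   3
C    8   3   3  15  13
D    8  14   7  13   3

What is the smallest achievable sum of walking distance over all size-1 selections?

40

Open {B}.
  N1→B 14, N2→B 4, N3→B 11, N4→B 8, N5→B 3  ⇒ total 40.
Compare {C}: total 42.
Compare {D}: total 45.
No size-1 selection does better; minimum is 40.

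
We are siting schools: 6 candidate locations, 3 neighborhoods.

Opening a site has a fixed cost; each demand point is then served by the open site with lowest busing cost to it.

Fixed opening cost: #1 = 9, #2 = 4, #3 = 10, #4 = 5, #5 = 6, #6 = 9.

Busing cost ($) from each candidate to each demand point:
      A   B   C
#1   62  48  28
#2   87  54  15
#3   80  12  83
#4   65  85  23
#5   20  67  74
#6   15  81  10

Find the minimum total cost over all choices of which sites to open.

56

Open {#3, #6}: assign each demand point to its cheapest open site.
  A→#6 15, B→#3 12, C→#6 10
  busing cost 37, fixed 19 → total 56.
Compare {#2, #3, #6}: busing cost 37 + fixed 23 = 60.
Compare {#3, #4, #6}: busing cost 37 + fixed 24 = 61.
Compare {#3, #5, #6}: busing cost 37 + fixed 25 = 62.
All other subsets cost ≥ 60. Minimum total cost: 56.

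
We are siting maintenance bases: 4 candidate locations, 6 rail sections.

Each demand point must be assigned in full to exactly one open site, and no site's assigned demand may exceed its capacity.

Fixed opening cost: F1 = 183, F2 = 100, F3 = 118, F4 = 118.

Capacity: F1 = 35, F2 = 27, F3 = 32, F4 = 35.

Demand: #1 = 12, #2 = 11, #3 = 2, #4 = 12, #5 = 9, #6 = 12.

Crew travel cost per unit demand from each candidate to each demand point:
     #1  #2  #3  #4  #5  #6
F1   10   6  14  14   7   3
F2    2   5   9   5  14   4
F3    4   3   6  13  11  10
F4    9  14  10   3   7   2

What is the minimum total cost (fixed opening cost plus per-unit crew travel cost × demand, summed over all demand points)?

438

Open {F2, F4}; cheapest assignment that respects the capacities:
  F2 (cap 27, load 25): #1, #2, #3 — cost 12×2 + 11×5 + 2×9 = 97
  F4 (cap 35, load 33): #4, #5, #6 — cost 12×3 + 9×7 + 12×2 = 123
  Shipping 220, fixed 218 → total 438.
  Any other capacity-feasible assignment to {F2, F4} ships for at least 220.
Compare {F3, F4}: its best feasible assignment gives total 452.
Compare {F2, F3}: its best feasible assignment gives total 524.
Every other set of open sites that can feasibly serve all demand totals ≥ 452 even under its best assignment. Minimum: 438.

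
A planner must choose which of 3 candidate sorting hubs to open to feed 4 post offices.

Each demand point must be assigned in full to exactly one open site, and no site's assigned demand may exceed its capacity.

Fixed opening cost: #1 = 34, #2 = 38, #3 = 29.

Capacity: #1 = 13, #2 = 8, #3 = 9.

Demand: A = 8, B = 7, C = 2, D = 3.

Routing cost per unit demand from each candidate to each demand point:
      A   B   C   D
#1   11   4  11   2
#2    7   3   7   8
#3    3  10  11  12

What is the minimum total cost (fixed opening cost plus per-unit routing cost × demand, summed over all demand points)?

Open {#1, #3}; cheapest assignment that respects the capacities:
  #1 (cap 13, load 12): B, C, D — cost 7×4 + 2×11 + 3×2 = 56
  #3 (cap 9, load 8): A — cost 8×3 = 24
  Shipping 80, fixed 63 → total 143.
  Any other capacity-feasible assignment to {#1, #3} ships for at least 80.
Compare {#1, #2, #3}: its best feasible assignment gives total 173.
Compare {#1, #2}: its best feasible assignment gives total 184.
Every other set of open sites that can feasibly serve all demand totals ≥ 173 even under its best assignment. Minimum: 143.

143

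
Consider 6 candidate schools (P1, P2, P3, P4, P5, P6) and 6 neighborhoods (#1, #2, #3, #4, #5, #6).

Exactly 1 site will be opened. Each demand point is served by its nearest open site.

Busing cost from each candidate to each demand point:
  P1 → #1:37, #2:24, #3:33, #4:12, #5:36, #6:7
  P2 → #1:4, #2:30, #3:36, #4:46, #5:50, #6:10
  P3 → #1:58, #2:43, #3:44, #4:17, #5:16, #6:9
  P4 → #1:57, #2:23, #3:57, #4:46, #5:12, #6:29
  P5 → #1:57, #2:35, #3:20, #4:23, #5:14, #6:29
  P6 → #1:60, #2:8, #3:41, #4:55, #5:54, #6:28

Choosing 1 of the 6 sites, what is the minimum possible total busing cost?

149

Open {P1}.
  #1→P1 37, #2→P1 24, #3→P1 33, #4→P1 12, #5→P1 36, #6→P1 7  ⇒ total 149.
Compare {P2}: total 176.
Compare {P5}: total 178.
No size-1 selection does better; minimum is 149.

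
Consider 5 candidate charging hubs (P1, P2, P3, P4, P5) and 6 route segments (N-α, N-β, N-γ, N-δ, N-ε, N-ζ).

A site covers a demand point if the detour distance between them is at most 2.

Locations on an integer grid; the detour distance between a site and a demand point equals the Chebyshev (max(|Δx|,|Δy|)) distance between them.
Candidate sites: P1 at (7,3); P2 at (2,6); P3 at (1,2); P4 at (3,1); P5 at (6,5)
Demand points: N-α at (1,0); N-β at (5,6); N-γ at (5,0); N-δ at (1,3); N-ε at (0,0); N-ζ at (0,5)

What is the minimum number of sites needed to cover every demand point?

Coverage sets (demand points within 2 of each site):
  P1: {}
  P2: {N-ζ}
  P3: {N-α, N-δ, N-ε}
  P4: {N-α, N-γ, N-δ}
  P5: {N-β}
No 3 sites suffice: every size-3 union leaves at least one demand point uncovered.
But {P2, P3, P4, P5} covers everything, so the minimum is 4.

4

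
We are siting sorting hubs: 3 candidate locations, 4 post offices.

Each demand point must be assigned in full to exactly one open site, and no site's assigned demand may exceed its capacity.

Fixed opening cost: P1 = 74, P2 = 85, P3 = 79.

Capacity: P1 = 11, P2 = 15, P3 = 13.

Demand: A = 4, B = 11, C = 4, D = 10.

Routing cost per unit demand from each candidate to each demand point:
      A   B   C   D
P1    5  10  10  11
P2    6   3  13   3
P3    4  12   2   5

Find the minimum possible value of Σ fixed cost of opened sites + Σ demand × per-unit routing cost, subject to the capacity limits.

381

Open {P1, P2, P3}; cheapest assignment that respects the capacities:
  P1 (cap 11, load 8): A, C — cost 4×5 + 4×10 = 60
  P2 (cap 15, load 11): B — cost 11×3 = 33
  P3 (cap 13, load 10): D — cost 10×5 = 50
  Shipping 143, fixed 238 → total 381.
  Any other capacity-feasible assignment to {P1, P2, P3} ships for at least 143.
Total demand is 29 and no other set of sites has combined capacity ≥ 29, so {P1, P2, P3} is the only feasible choice of open sites. Minimum: 381.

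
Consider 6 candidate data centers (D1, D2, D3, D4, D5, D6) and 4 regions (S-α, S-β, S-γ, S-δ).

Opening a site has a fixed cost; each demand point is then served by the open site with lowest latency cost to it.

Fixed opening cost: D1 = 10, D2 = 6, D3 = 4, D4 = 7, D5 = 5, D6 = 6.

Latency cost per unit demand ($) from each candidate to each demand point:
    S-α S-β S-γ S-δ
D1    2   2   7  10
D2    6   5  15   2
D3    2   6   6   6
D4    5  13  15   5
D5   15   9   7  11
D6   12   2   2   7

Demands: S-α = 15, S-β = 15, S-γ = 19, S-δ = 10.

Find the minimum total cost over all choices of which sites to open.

134

Open {D2, D3, D6}: assign each demand point to its cheapest open site.
  S-α→D3 15×2=30, S-β→D6 15×2=30, S-γ→D6 19×2=38, S-δ→D2 10×2=20
  latency cost 118, fixed 16 → total 134.
Compare {D2, D3, D5, D6}: latency cost 118 + fixed 21 = 139.
Compare {D1, D2, D6}: latency cost 118 + fixed 22 = 140.
Compare {D2, D3, D4, D6}: latency cost 118 + fixed 23 = 141.
All other subsets cost ≥ 139. Minimum total cost: 134.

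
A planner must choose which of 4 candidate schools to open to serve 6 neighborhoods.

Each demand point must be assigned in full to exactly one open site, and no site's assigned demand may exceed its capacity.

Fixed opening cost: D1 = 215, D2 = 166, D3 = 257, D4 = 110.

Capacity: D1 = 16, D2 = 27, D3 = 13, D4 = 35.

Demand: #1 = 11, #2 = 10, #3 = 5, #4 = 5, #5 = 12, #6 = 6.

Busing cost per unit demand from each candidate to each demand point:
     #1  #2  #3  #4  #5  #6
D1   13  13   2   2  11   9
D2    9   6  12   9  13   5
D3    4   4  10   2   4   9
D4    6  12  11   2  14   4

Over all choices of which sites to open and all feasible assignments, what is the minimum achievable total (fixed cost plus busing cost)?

647

Open {D2, D4}; cheapest assignment that respects the capacities:
  D2 (cap 27, load 22): #2, #5 — cost 10×6 + 12×13 = 216
  D4 (cap 35, load 27): #1, #3, #4, #6 — cost 11×6 + 5×11 + 5×2 + 6×4 = 155
  Shipping 371, fixed 276 → total 647.
  Any other capacity-feasible assignment to {D2, D4} ships for at least 371.
Compare {D1, D4}: its best feasible assignment gives total 733.
Compare {D2, D3, D4}: its best feasible assignment gives total 796.
Every other set of open sites that can feasibly serve all demand totals ≥ 733 even under its best assignment. Minimum: 647.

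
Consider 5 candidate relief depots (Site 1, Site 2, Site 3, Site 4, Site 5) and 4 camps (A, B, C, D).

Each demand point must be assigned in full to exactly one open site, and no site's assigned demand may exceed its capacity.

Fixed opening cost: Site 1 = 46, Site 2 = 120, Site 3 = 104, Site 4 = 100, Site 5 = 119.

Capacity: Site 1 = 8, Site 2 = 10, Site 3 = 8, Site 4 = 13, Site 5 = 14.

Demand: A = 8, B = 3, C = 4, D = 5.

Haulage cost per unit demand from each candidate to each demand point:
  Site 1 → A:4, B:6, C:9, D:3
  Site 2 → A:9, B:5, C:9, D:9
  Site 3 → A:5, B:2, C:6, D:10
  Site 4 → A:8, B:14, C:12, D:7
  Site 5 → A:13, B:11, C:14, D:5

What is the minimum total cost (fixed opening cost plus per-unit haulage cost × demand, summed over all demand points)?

291

Open {Site 1, Site 4}; cheapest assignment that respects the capacities:
  Site 1 (cap 8, load 8): B, D — cost 3×6 + 5×3 = 33
  Site 4 (cap 13, load 12): A, C — cost 8×8 + 4×12 = 112
  Shipping 145, fixed 146 → total 291.
  Any other capacity-feasible assignment to {Site 1, Site 4} ships for at least 145.
Compare {Site 1, Site 5}: its best feasible assignment gives total 311.
Compare {Site 3, Site 4}: its best feasible assignment gives total 333.
Every other set of open sites that can feasibly serve all demand totals ≥ 311 even under its best assignment. Minimum: 291.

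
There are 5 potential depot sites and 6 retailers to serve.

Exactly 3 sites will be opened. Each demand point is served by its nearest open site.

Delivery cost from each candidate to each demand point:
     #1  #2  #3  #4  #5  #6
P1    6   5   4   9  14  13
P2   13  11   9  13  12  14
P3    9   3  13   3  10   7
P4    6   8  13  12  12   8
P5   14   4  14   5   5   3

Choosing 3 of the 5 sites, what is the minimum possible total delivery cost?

24

Open {P1, P3, P5}.
  #1→P1 6, #2→P3 3, #3→P1 4, #4→P3 3, #5→P5 5, #6→P5 3  ⇒ total 24.
Compare {P1, P2, P5}: total 27.
Compare {P1, P4, P5}: total 27.
No size-3 selection does better; minimum is 24.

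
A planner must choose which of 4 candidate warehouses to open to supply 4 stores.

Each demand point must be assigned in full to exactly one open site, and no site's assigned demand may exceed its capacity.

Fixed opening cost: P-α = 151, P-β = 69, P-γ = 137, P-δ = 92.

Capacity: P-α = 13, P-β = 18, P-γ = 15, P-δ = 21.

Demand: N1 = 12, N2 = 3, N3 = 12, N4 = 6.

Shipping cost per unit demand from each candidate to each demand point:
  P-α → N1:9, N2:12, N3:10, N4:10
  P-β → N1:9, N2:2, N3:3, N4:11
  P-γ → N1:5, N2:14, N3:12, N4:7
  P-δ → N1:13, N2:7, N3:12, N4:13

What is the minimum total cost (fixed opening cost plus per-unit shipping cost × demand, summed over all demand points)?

Open {P-β, P-γ}; cheapest assignment that respects the capacities:
  P-β (cap 18, load 18): N3, N4 — cost 12×3 + 6×11 = 102
  P-γ (cap 15, load 15): N1, N2 — cost 12×5 + 3×14 = 102
  Shipping 204, fixed 206 → total 410.
  Any other capacity-feasible assignment to {P-β, P-γ} ships for at least 204.
Compare {P-β, P-δ}: its best feasible assignment gives total 437.
Compare {P-β, P-γ, P-δ}: its best feasible assignment gives total 478.
Every other set of open sites that can feasibly serve all demand totals ≥ 437 even under its best assignment. Minimum: 410.

410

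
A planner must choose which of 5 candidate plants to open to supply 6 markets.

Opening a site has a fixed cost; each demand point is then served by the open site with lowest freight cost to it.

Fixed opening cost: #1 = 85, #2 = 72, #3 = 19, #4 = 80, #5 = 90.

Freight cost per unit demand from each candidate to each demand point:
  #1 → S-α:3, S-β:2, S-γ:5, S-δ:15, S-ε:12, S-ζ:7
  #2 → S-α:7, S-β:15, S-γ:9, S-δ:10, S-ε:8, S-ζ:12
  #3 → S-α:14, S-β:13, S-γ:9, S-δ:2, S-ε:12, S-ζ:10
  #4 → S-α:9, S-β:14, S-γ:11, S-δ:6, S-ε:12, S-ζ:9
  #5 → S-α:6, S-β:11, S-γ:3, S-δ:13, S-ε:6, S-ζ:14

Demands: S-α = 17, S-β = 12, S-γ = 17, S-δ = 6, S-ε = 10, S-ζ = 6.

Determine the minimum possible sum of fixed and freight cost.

434

Open {#1, #3, #5}: assign each demand point to its cheapest open site.
  S-α→#1 17×3=51, S-β→#1 12×2=24, S-γ→#5 17×3=51, S-δ→#3 6×2=12, S-ε→#5 10×6=60, S-ζ→#1 6×7=42
  freight cost 240, fixed 194 → total 434.
Compare {#1, #3}: freight cost 334 + fixed 104 = 438.
Compare {#1, #2, #3}: freight cost 294 + fixed 176 = 470.
Compare {#1, #5}: freight cost 306 + fixed 175 = 481.
All other subsets cost ≥ 438. Minimum total cost: 434.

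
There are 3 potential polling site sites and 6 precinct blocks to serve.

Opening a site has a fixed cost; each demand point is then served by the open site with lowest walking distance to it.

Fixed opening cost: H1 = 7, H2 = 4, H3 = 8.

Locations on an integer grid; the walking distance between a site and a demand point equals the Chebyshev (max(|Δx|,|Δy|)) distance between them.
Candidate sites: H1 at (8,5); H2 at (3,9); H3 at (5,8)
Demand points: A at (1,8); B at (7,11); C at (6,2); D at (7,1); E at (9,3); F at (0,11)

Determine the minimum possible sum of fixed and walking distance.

Open {H1, H2}: assign each demand point to its cheapest open site.
  A→H2 2, B→H2 4, C→H1 3, D→H1 4, E→H1 2, F→H2 3
  walking distance 18, fixed 11 → total 29.
Compare {H2}: walking distance 30 + fixed 4 = 34.
Compare {H1, H3}: walking distance 21 + fixed 15 = 36.
Compare {H1, H2, H3}: walking distance 17 + fixed 19 = 36.
All other subsets cost ≥ 34. Minimum total cost: 29.

29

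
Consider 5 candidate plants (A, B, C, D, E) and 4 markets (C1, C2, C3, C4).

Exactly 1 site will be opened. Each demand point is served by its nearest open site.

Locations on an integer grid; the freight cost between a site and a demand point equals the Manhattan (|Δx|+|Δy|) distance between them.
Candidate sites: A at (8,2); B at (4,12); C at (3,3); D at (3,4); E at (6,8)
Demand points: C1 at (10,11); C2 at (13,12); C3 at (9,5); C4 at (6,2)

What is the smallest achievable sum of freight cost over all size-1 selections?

30

Open {E}.
  C1→E 7, C2→E 11, C3→E 6, C4→E 6  ⇒ total 30.
Compare {A}: total 32.
Compare {B}: total 40.
No size-1 selection does better; minimum is 30.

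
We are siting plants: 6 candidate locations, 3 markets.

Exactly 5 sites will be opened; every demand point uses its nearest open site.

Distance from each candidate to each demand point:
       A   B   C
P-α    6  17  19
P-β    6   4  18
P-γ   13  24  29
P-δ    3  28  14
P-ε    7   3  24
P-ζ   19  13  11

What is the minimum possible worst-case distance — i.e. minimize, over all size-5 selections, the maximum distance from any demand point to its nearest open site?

Open {P-α, P-β, P-γ, P-δ, P-ζ}.
  Farthest demand point is C at distance 11 (to P-ζ); all others are ≤ 11.
With {P-α, P-β, P-γ, P-ε, P-ζ} the worst case is 11.
With {P-α, P-β, P-δ, P-ε, P-ζ} the worst case is 11.
No size-5 selection achieves below 11.

11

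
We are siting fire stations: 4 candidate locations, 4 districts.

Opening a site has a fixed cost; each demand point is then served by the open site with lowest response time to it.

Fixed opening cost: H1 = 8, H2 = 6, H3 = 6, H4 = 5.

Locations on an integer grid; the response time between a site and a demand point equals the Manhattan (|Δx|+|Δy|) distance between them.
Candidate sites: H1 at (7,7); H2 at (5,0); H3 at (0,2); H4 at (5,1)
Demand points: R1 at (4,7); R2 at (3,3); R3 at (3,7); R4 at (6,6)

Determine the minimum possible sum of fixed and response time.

25

Open {H1}: assign each demand point to its cheapest open site.
  R1→H1 3, R2→H1 8, R3→H1 4, R4→H1 2
  response time 17, fixed 8 → total 25.
Compare {H1, H4}: response time 13 + fixed 13 = 26.
Compare {H1, H3}: response time 13 + fixed 14 = 27.
Compare {H1, H2}: response time 14 + fixed 14 = 28.
All other subsets cost ≥ 26. Minimum total cost: 25.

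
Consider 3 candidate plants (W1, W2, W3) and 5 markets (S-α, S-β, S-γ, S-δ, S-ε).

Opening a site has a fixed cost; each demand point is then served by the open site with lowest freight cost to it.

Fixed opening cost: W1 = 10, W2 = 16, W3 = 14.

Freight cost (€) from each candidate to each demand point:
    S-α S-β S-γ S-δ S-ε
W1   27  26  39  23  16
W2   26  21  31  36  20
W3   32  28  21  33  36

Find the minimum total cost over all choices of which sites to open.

137

Open {W1, W3}: assign each demand point to its cheapest open site.
  S-α→W1 27, S-β→W1 26, S-γ→W3 21, S-δ→W1 23, S-ε→W1 16
  freight cost 113, fixed 24 → total 137.
Compare {W1}: freight cost 131 + fixed 10 = 141.
Compare {W1, W2}: freight cost 117 + fixed 26 = 143.
Compare {W1, W2, W3}: freight cost 107 + fixed 40 = 147.
All other subsets cost ≥ 141. Minimum total cost: 137.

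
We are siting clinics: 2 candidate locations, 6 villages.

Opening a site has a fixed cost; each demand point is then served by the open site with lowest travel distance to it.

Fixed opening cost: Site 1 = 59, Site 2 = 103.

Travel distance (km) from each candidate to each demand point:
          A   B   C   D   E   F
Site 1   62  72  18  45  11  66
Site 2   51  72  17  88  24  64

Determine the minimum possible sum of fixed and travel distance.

Open {Site 1}: assign each demand point to its cheapest open site.
  A→Site 1 62, B→Site 1 72, C→Site 1 18, D→Site 1 45, E→Site 1 11, F→Site 1 66
  travel distance 274, fixed 59 → total 333.
Compare {Site 2}: travel distance 316 + fixed 103 = 419.
Compare {Site 1, Site 2}: travel distance 260 + fixed 162 = 422.

333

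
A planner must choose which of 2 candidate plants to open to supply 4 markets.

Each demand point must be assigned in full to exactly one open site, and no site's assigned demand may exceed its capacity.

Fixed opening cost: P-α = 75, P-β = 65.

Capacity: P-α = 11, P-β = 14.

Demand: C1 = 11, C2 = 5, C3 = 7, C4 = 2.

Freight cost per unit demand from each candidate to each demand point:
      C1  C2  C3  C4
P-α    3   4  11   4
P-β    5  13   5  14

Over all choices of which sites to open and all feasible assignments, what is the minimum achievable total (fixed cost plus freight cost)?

301

Open {P-α, P-β}; cheapest assignment that respects the capacities:
  P-α (cap 11, load 11): C1 — cost 11×3 = 33
  P-β (cap 14, load 14): C2, C3, C4 — cost 5×13 + 7×5 + 2×14 = 128
  Shipping 161, fixed 140 → total 301.
  Any other capacity-feasible assignment to {P-α, P-β} ships for at least 161.
Total demand is 25 and no other set of sites has combined capacity ≥ 25, so {P-α, P-β} is the only feasible choice of open sites. Minimum: 301.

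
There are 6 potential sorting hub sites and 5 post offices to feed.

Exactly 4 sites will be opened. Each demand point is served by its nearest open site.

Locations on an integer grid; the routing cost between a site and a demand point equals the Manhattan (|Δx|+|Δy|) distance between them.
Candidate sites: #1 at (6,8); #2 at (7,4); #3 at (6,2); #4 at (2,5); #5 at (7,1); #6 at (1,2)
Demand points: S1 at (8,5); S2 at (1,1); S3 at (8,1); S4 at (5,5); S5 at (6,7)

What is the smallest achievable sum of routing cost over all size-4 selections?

8

Open {#1, #2, #5, #6}.
  S1→#2 2, S2→#6 1, S3→#5 1, S4→#2 3, S5→#1 1  ⇒ total 8.
Compare {#1, #2, #3, #6}: total 10.
Compare {#1, #2, #4, #6}: total 11.
No size-4 selection does better; minimum is 8.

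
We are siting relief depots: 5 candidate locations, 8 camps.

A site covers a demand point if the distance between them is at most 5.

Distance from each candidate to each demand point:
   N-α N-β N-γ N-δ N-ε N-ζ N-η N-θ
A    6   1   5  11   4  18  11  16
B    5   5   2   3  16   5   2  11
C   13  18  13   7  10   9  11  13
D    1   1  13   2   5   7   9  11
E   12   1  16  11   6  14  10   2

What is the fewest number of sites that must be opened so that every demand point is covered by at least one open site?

Coverage sets (demand points within 5 of each site):
  A: {N-β, N-γ, N-ε}
  B: {N-α, N-β, N-γ, N-δ, N-ζ, N-η}
  C: {}
  D: {N-α, N-β, N-δ, N-ε}
  E: {N-β, N-θ}
No 2 sites suffice: every size-2 union leaves at least one demand point uncovered.
But {A, B, E} covers everything, so the minimum is 3.

3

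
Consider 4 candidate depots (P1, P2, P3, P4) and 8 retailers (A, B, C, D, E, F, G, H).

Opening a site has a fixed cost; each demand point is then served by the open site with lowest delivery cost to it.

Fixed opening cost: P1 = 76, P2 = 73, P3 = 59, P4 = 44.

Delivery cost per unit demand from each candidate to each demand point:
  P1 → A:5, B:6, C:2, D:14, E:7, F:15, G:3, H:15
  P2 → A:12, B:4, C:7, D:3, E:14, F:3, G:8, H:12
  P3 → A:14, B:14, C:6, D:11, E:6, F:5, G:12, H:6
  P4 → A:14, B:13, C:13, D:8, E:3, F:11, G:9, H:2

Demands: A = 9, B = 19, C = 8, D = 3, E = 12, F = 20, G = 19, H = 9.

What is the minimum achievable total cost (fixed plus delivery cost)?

510

Open {P1, P2, P4}: assign each demand point to its cheapest open site.
  A→P1 9×5=45, B→P2 19×4=76, C→P1 8×2=16, D→P2 3×3=9, E→P4 12×3=36, F→P2 20×3=60, G→P1 19×3=57, H→P4 9×2=18
  delivery cost 317, fixed 193 → total 510.
Compare {P1, P2, P3, P4}: delivery cost 317 + fixed 252 = 569.
Compare {P1, P3, P4}: delivery cost 410 + fixed 179 = 589.
Compare {P1, P2, P3}: delivery cost 389 + fixed 208 = 597.
All other subsets cost ≥ 569. Minimum total cost: 510.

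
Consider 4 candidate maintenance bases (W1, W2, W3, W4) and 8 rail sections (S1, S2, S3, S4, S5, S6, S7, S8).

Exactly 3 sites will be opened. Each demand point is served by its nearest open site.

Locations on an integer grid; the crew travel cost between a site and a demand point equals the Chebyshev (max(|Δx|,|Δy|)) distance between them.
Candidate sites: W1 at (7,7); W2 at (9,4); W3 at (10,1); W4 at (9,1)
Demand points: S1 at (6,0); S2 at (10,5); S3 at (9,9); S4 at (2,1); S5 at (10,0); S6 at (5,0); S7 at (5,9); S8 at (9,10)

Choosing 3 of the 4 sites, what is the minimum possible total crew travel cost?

Open {W1, W2, W4}.
  S1→W4 3, S2→W2 1, S3→W1 2, S4→W1 6, S5→W4 1, S6→W2 4, S7→W1 2, S8→W1 3  ⇒ total 22.
Compare {W1, W2, W3}: total 23.
Compare {W1, W3, W4}: total 24.
No size-3 selection does better; minimum is 22.

22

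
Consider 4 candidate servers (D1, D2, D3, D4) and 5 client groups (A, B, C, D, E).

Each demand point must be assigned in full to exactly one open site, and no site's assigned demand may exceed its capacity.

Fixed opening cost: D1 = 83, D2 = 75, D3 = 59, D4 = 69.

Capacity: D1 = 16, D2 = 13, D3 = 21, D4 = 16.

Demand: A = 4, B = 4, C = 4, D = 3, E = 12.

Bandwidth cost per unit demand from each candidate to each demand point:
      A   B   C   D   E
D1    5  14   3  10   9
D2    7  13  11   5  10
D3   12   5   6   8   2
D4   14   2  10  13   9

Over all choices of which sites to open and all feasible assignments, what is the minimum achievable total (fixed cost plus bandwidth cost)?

Open {D1, D3}; cheapest assignment that respects the capacities:
  D1 (cap 16, load 8): A, C — cost 4×5 + 4×3 = 32
  D3 (cap 21, load 19): B, D, E — cost 4×5 + 3×8 + 12×2 = 68
  Shipping 100, fixed 142 → total 242.
  Any other capacity-feasible assignment to {D1, D3} ships for at least 100.
Compare {D2, D3}: its best feasible assignment gives total 245.
Compare {D3, D4}: its best feasible assignment gives total 264.
Every other set of open sites that can feasibly serve all demand totals ≥ 245 even under its best assignment. Minimum: 242.

242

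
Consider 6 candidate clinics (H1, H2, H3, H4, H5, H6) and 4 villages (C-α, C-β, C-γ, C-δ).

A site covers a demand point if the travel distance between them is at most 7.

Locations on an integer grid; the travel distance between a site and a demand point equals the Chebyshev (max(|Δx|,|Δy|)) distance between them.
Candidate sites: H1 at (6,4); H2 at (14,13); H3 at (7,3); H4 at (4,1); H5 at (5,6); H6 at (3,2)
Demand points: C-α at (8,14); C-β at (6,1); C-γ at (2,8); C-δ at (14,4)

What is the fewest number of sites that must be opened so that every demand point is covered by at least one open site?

2

Coverage sets (demand points within 7 of each site):
  H1: {C-β, C-γ}
  H2: {C-α}
  H3: {C-β, C-γ, C-δ}
  H4: {C-β, C-γ}
  H5: {C-β, C-γ}
  H6: {C-β, C-γ}
No single site covers all 4 demand points.
But {H2, H3} covers everything, so the minimum is 2.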